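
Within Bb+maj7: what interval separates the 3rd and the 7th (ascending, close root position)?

Spelling the chord: Bb D F# A.
3rd = D; 7th = A.
Counting 5 letters and 7 half steps from D gives a perfect fifth.

P5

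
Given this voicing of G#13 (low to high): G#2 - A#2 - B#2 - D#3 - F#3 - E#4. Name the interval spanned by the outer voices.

The outer voices are G#2 and E#4.
From G# to E# is 21 semitones, exactly the major thirteenth.

major 13th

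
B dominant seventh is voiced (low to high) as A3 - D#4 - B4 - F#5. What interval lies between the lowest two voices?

augmented 4th

Those voices are A3 and D#4.
A up to D# is 6 semitones, a half step wider than a perfect fourth, so the interval is augmented.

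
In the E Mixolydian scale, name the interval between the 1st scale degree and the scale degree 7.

minor 7th

The scale runs E F# G# A B C# D.
So we need the interval from E up to D.
7 letter names make it a seventh; at 10 semitones (a half step narrower than major) the quality is minor.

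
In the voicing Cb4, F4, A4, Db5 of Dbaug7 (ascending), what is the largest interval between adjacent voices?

augmented fourth

Adjacent intervals: Cb4→F4 = augmented fourth; F4→A4 = major third; A4→Db5 = diminished fourth.
The largest is Cb4 to F4, an augmented fourth (6 semitones).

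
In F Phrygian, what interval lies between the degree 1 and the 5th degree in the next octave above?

perfect twelfth

The scale runs F Gb Ab Bb C Db Eb.
So we need the interval from F up to C.
Counting 12 letters and 19 half steps from F gives a perfect twelfth.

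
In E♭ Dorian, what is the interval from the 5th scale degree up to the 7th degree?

Spelling E♭ Dorian: E♭ F G♭ A♭ B♭ C D♭.
The 5th scale degree is B♭ and the degree 7 is D♭.
3 letter names make it a third; at 3 semitones (a half step narrower than major) the quality is minor.

minor third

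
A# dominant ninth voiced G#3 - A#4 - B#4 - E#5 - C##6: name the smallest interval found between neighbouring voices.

major second

Adjacent intervals: G#3→A#4 = major ninth; A#4→B#4 = major second; B#4→E#5 = perfect fourth; E#5→C##6 = major sixth.
The smallest is A#4 to B#4, a major second (2 semitones).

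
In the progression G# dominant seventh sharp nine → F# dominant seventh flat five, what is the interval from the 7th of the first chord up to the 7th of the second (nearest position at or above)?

The 7th of G# dominant seventh sharp nine is F#; the 7th of F# dominant seventh flat five is E.
F# up to E is 10 semitones, a half step narrower than a major seventh, so the interval is minor.

minor seventh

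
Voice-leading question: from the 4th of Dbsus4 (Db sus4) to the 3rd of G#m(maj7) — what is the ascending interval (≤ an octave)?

Dbsus4 (Db sus4) has Gb as its 4th, and G#m(maj7) has B as its 3rd.
From Gb to B: 5 semitones over a third = augmented.

augmented third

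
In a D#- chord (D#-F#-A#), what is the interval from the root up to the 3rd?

The root is D# and the 3rd is F#.
From D# to F#: 3 semitones over a third = minor.

minor third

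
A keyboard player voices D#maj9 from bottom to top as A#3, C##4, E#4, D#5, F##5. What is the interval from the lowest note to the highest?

M13

The outer voices are A#3 and F##5.
A# up to F## spans 13 letter names and 21 semitones — a major thirteenth.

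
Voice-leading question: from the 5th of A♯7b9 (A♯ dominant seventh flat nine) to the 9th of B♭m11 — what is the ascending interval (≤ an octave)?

diminished sixth

A♯7b9 (A♯ dominant seventh flat nine) has E♯ as its 5th, and B♭m11 has C as its 9th.
E♯ up to C is 7 semitones, a whole step narrower than a major sixth, so the interval is diminished.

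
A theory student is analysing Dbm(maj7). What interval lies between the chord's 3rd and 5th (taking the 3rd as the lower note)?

major third

The chord tones of DbmM7 (Db minor-major seventh) are Db-Fb-Ab-C.
3rd = Fb; 5th = Ab.
Counting 3 letters and 4 half steps from Fb gives a major third.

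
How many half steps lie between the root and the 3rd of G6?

G major sixth: G-B-D-E.
G to B is a major third: 4 semitones.

4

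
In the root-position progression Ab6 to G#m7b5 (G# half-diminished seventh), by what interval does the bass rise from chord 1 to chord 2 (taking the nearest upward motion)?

The roots are Ab and G#.
7 letter names make it a seventh; at 12 semitones (a half step wider than major) the quality is augmented.

augmented seventh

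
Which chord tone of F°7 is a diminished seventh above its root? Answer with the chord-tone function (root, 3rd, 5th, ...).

7th

F°7 is spelled F, Ab, Cb, Ebb.
The root is F. A diminished seventh above F is Ebb.
Ebb is the chord's 7th.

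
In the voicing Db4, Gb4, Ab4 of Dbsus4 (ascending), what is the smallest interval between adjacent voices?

major 2nd

Adjacent intervals: Db4→Gb4 = perfect fourth; Gb4→Ab4 = major second.
The smallest is Gb4 to Ab4, a major second (2 semitones).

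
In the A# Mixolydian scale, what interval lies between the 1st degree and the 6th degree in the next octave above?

Spelling the A# Mixolydian scale: A# B# C## D# E# F## G#.
The 1st degree is A# and the 6th degree (up an octave) is F##.
A# up to F## spans 13 letter names and 21 semitones — a major thirteenth.

major thirteenth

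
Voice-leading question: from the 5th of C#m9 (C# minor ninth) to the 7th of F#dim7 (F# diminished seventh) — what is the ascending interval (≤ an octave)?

The 5th of C#m9 (C# minor ninth) is G#; the 7th of F#dim7 (F# diminished seventh) is Eb.
From G# to Eb: 7 semitones over a sixth = diminished.

diminished 6th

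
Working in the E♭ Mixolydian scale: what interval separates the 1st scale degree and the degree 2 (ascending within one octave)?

major 2nd

The scale runs E♭ F G A♭ B♭ C D♭.
So we need the interval from E♭ up to F.
Counting 2 letters and 2 half steps from E♭ gives a major second.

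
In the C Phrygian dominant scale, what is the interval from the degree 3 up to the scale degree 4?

minor 2nd

C phrygian dominant: C D♭ E F G A♭ B♭.
The degree 3 is E and the 4th scale degree is F.
2 letter names make it a second; at 1 semitone (a half step narrower than major) the quality is minor.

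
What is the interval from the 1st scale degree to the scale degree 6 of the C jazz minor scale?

M6

The scale runs C D E♭ F G A B.
1st scale degree = C; 6th scale degree = A.
Counting 6 letters and 9 half steps from C gives a major sixth.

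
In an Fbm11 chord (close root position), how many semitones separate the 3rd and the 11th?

14

The chord tones of Fbm11 are Fb Abb Cb Ebb Gb Bbb.
Abb to Bbb is a major ninth: 14 semitones.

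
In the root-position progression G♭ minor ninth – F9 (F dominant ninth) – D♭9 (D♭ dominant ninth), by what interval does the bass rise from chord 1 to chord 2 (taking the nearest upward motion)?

major 7th

The roots are G♭ and F.
Counting 7 letters and 11 half steps from G♭ gives a major seventh.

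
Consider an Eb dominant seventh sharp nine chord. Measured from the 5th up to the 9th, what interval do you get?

augmented fifth

Eb7#9 (Eb dominant seventh sharp nine): Eb–G–Bb–Db–F#.
The 5th is Bb and the 9th is F#.
From Bb to F#: 8 semitones over a fifth = augmented.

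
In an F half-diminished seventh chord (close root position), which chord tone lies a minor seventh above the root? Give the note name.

Fø7 (F half-diminished seventh) is spelled F, A♭, C♭, E♭.
The root is F. A minor seventh above F is E♭.
E♭ is the chord's 7th.

Eb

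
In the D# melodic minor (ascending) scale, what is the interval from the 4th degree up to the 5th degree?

Spelling the D# melodic minor (ascending) scale: D# E# F# G# A# B# C##.
The 4th degree is G# and the scale degree 5 is A#.
From G# to A# is 2 semitones, exactly the major second.

M2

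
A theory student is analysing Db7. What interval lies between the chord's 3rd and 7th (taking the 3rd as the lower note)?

Db dominant seventh: Db F Ab Cb.
The 3rd is F and the 7th is Cb.
F up to Cb is 6 semitones, a half step narrower than a perfect fifth, so the interval is diminished.

d5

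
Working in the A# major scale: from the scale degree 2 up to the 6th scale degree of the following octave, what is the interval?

perfect twelfth

The scale runs A# B# C## D# E# F## G##.
Scale degree 2 = B#; scale degree 6 (up an octave) = F##.
B# up to F## spans 12 letter names and 19 semitones — a perfect twelfth.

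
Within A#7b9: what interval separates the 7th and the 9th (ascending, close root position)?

The chord tones of A#7b9 are A# C## E# G# B.
So we need the interval from G# up to B.
3 letter names make it a third; at 3 semitones (a half step narrower than major) the quality is minor.

m3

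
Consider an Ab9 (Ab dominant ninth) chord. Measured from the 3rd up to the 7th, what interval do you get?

Ab9 is spelled Ab–C–Eb–Gb–Bb.
The 3rd is C and the 7th is Gb.
From C to Gb: 6 semitones over a fifth = diminished.

diminished fifth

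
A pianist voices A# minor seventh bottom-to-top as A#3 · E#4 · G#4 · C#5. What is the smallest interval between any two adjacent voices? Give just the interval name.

minor third

Adjacent intervals: A#3→E#4 = perfect fifth; E#4→G#4 = minor third; G#4→C#5 = perfect fourth.
The smallest is E#4 to G#4, a minor third (3 semitones).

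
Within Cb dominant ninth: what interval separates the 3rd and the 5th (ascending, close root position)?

The chord tones of Cb9 (Cb dominant ninth) are Cb-Eb-Gb-Bbb-Db.
3rd = Eb; 5th = Gb.
From Eb to Gb: 3 semitones over a third = minor.

minor third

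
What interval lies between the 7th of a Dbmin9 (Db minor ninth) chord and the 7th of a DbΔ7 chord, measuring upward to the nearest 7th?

The 7th of Dbmin9 (Db minor ninth) is Cb; the 7th of DbΔ7 is C.
From Cb to C: 1 semitone over a unison = augmented.

A1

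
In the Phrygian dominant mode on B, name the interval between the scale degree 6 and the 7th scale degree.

B phrygian dominant: B C D♯ E F♯ G A.
The scale degree 6 is G and the 7th scale degree is A.
Counting 2 letters and 2 half steps from G gives a major second.

major second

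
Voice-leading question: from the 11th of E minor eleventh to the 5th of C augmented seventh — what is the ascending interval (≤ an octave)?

major seventh

The 11th of E minor eleventh is A; the 5th of C augmented seventh is G♯.
From A to G♯ is 11 semitones, exactly the major seventh.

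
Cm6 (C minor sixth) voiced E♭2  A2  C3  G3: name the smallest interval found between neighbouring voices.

Adjacent intervals: E♭2→A2 = augmented fourth; A2→C3 = minor third; C3→G3 = perfect fifth.
The smallest is A2 to C3, a minor third (3 semitones).

m3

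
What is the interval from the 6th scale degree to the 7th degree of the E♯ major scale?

E♯ major: E♯ F𝄪 G𝄪 A♯ B♯ C𝄪 D𝄪.
So we need the interval from C𝄪 up to D𝄪.
C𝄪 up to D𝄪 spans 2 letter names and 2 semitones — a major second.

major second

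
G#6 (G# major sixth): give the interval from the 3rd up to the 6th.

The chord tones of G#6 are G#, B#, D#, E#.
3rd = B#; 6th = E#.
From B# to E# is 5 semitones, exactly the perfect fourth.

P4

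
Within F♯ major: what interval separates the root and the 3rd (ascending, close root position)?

major third

Spelling the chord: F♯–A♯–C♯.
That puts F♯ below A♯.
From F♯ to A♯ is 4 semitones, exactly the major third.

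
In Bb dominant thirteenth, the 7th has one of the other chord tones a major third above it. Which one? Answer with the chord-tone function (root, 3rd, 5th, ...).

The chord tones of Bb13 are Bb-D-F-Ab-C-G.
The 7th is Ab. A major third above Ab is C.
C is the chord's 9th.

9th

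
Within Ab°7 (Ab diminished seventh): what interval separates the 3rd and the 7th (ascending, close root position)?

The chord tones of Ab°7 (Ab diminished seventh) are Ab–Cb–Ebb–Gbb.
The 3rd is Cb and the 7th is Gbb.
From Cb to Gbb: 6 semitones over a fifth = diminished.

d5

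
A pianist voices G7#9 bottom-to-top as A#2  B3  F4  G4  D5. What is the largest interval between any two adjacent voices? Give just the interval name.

Adjacent intervals: A#2→B3 = minor ninth; B3→F4 = diminished fifth; F4→G4 = major second; G4→D5 = perfect fifth.
The largest is A#2 to B3, a minor ninth (13 semitones).

m9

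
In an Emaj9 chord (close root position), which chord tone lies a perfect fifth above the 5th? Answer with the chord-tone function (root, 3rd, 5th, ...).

9th

Spelling the chord: E G# B D# F#.
The 5th is B. A perfect fifth above B is F#.
F# is the chord's 9th.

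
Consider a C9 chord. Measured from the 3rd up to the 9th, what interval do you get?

C dominant ninth is spelled C-E-G-Bb-D.
So we need the interval from E up to D.
From E to D: 10 semitones over a seventh = minor.

minor 7th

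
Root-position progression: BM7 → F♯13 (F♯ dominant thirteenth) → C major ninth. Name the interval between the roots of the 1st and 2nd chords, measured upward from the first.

The roots are B and F♯.
Counting 5 letters and 7 half steps from B gives a perfect fifth.

perfect 5th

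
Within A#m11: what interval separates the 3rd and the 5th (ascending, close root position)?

M3

Spelling the chord: A#–C#–E#–G#–B#–D#.
The 3rd is C# and the 5th is E#.
C# up to E# spans 3 letter names and 4 semitones — a major third.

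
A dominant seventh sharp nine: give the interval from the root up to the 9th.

augmented ninth

A dominant seventh sharp nine: A C♯ E G B♯.
So we need the interval from A up to B♯.
9 letter names make it a ninth; at 15 semitones (a half step wider than major) the quality is augmented.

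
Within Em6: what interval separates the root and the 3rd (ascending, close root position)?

Spelling the chord: E–G–B–C#.
That puts E below G.
E up to G is 3 semitones, a half step narrower than a major third, so the interval is minor.

minor third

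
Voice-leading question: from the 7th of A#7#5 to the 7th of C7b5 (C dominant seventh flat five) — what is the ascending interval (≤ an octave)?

diminished 3rd

The 7th of A#7#5 is G#; the 7th of C7b5 (C dominant seventh flat five) is Bb.
G# up to Bb is 2 semitones, a whole step narrower than a major third, so the interval is diminished.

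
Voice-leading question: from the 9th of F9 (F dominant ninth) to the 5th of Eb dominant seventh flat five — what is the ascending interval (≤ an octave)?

diminished third

F9 (F dominant ninth) has G as its 9th, and Eb dominant seventh flat five has Bbb as its 5th.
From G to Bbb: 2 semitones over a third = diminished.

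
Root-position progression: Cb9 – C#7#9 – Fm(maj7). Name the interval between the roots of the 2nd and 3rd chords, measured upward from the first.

diminished fourth

The roots are C# and F.
C# up to F is 4 semitones, a half step narrower than a perfect fourth, so the interval is diminished.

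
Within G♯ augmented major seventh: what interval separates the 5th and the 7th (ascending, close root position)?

minor third

Spelling the chord: G♯ B♯ D𝄪 F𝄪.
5th = D𝄪; 7th = F𝄪.
3 letter names make it a third; at 3 semitones (a half step narrower than major) the quality is minor.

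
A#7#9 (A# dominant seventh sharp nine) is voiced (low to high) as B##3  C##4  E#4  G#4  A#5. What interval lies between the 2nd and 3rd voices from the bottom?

minor third

Those voices are C##4 and E#4.
C## up to E# is 3 semitones, a half step narrower than a major third, so the interval is minor.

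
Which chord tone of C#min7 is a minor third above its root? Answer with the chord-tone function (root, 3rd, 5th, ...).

C#min7 (C# minor seventh): C#–E–G#–B.
The root is C#. A minor third above C# is E.
E is the chord's 3rd.

3rd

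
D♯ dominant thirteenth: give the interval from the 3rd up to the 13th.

D♯ dominant thirteenth: D♯ F𝄪 A♯ C♯ E♯ B♯.
That puts F𝄪 below B♯.
F𝄪 up to B♯ spans 11 letter names and 17 semitones — a perfect eleventh.

perfect eleventh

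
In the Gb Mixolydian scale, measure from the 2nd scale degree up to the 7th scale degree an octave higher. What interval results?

minor thirteenth

Spelling the Gb Mixolydian scale: Gb Ab Bb Cb Db Eb Fb.
The 2nd scale degree is Ab and the 7th scale degree (up an octave) is Fb.
From Ab to Fb: 20 semitones over a thirteenth = minor.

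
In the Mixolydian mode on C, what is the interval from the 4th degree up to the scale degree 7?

Spelling the Mixolydian mode on C: C D E F G A Bb.
So we need the interval from F up to Bb.
From F to Bb is 5 semitones, exactly the perfect fourth.

perfect fourth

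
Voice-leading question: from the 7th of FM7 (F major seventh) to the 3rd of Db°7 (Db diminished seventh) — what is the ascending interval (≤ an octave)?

The 7th of FM7 (F major seventh) is E; the 3rd of Db°7 (Db diminished seventh) is Fb.
From E to Fb: 0 semitones over a second = diminished.

diminished second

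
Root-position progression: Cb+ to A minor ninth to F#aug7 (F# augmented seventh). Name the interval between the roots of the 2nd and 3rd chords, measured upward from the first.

The roots are A and F#.
A up to F# spans 6 letter names and 9 semitones — a major sixth.

major sixth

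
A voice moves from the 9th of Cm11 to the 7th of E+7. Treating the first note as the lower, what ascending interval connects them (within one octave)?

Cm11 has D as its 9th, and E+7 has D as its 7th.
D up to D spans 1 letter names and 0 semitones — a perfect unison.

perfect unison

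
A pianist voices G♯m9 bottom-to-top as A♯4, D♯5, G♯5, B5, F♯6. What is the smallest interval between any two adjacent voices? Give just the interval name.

minor third

Adjacent intervals: A♯4→D♯5 = perfect fourth; D♯5→G♯5 = perfect fourth; G♯5→B5 = minor third; B5→F♯6 = perfect fifth.
The smallest is G♯5 to B5, a minor third (3 semitones).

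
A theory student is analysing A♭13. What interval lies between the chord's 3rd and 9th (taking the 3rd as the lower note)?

Spelling the chord: A♭ C E♭ G♭ B♭ F.
The 3rd is C and the 9th is B♭.
7 letter names make it a seventh; at 10 semitones (a half step narrower than major) the quality is minor.

minor seventh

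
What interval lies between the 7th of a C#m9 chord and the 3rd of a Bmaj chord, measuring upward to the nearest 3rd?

C#m9 has B as its 7th, and Bmaj has D# as its 3rd.
From B to D# is 4 semitones, exactly the major third.

major third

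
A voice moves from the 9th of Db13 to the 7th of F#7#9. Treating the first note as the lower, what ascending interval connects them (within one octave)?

augmented 1st

Db13 has Eb as its 9th, and F#7#9 has E as its 7th.
1 letter names make it a unison; at 1 semitone (a half step wider than perfect) the quality is augmented.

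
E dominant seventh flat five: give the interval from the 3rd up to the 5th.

Spelling the chord: E-G#-Bb-D.
The 3rd is G# and the 5th is Bb.
G# up to Bb is 2 semitones, a whole step narrower than a major third, so the interval is diminished.

d3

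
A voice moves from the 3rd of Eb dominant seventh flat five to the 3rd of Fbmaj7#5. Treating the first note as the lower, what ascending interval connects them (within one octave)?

minor 2nd

Eb dominant seventh flat five has G as its 3rd, and Fbmaj7#5 has Ab as its 3rd.
G up to Ab is 1 semitone, a half step narrower than a major second, so the interval is minor.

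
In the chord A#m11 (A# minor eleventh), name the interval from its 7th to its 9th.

major third

A#m11 (A# minor eleventh) is spelled A#, C#, E#, G#, B#, D#.
That puts G# below B#.
G# up to B# spans 3 letter names and 4 semitones — a major third.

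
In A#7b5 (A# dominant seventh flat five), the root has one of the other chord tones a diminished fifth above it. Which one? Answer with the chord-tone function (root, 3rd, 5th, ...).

5th

A#7b5: A#-C##-E-G#.
The root is A#. A diminished fifth above A# is E.
E is the chord's 5th.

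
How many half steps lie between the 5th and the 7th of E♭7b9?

E♭ dominant seventh flat nine is spelled E♭-G-B♭-D♭-F♭.
B♭ to D♭ is a minor third: 3 semitones.

3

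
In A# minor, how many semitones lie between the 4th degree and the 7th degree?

5

The scale is A# B# C# D# E# F# G#.
D# up to G# is a perfect fourth — 5 semitones.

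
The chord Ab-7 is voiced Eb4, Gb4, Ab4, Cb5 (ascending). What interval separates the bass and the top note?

The outer voices are Eb4 and Cb5.
Eb up to Cb is 8 semitones, a half step narrower than a major sixth, so the interval is minor.

minor sixth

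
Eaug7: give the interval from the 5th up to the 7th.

diminished 3rd

Spelling the chord: E-G#-B#-D.
That puts B# below D.
From B# to D: 2 semitones over a third = diminished.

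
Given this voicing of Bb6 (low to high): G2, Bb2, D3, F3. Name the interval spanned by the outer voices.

The outer voices are G2 and F3.
7 letter names make it a seventh; at 10 semitones (a half step narrower than major) the quality is minor.

m7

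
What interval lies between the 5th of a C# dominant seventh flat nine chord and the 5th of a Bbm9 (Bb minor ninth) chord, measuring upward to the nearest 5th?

The 5th of C# dominant seventh flat nine is G#; the 5th of Bbm9 (Bb minor ninth) is F.
7 letter names make it a seventh; at 9 semitones (a whole step narrower than major) the quality is diminished.

d7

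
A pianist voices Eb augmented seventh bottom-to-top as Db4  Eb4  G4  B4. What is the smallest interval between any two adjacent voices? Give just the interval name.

major second

Adjacent intervals: Db4→Eb4 = major second; Eb4→G4 = major third; G4→B4 = major third.
The smallest is Db4 to Eb4, a major second (2 semitones).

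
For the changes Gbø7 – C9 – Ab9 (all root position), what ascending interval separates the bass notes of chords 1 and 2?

The roots are Gb and C.
Gb up to C is 6 semitones, a half step wider than a perfect fourth, so the interval is augmented.

augmented fourth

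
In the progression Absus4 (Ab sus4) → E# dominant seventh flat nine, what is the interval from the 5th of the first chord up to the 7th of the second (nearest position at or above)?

augmented seventh

Absus4 (Ab sus4) has Eb as its 5th, and E# dominant seventh flat nine has D# as its 7th.
Eb up to D# is 12 semitones, a half step wider than a major seventh, so the interval is augmented.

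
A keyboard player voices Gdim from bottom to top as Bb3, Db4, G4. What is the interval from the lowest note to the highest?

major sixth

The outer voices are Bb3 and G4.
Bb up to G spans 6 letter names and 9 semitones — a major sixth.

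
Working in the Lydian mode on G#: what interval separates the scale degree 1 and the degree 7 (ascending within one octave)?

major seventh

G# lydian: G# A# B# C## D# E# F##.
So we need the interval from G# up to F##.
G# up to F## spans 7 letter names and 11 semitones — a major seventh.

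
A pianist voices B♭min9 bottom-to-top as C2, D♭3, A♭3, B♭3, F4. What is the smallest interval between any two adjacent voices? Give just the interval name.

major second

Adjacent intervals: C2→D♭3 = minor ninth; D♭3→A♭3 = perfect fifth; A♭3→B♭3 = major second; B♭3→F4 = perfect fifth.
The smallest is A♭3 to B♭3, a major second (2 semitones).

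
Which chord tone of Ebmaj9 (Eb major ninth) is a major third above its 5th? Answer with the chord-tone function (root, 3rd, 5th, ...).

Spelling the chord: Eb-G-Bb-D-F.
The 5th is Bb. A major third above Bb is D.
D is the chord's 7th.

7th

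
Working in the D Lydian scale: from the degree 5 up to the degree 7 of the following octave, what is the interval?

The scale runs D E F# G# A B C#.
That puts A below C#.
From A to C# is 16 semitones, exactly the major tenth.

major tenth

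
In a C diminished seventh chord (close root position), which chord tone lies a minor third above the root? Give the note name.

C°7 is spelled C Eb Gb Bbb.
The root is C. A minor third above C is Eb.
Eb is the chord's 3rd.

Eb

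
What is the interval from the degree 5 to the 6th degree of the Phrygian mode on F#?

Spelling the Phrygian mode on F#: F# G A B C# D E.
So we need the interval from C# up to D.
From C# to D: 1 semitone over a second = minor.

minor second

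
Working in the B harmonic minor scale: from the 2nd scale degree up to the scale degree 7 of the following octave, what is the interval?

B harmonic minor: B C# D E F# G A#.
That puts C# below A#.
From C# to A# is 21 semitones, exactly the major thirteenth.

major 13th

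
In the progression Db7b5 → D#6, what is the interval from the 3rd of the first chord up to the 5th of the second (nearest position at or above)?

Db7b5 has F as its 3rd, and D#6 has A# as its 5th.
From F to A#: 5 semitones over a third = augmented.

augmented 3rd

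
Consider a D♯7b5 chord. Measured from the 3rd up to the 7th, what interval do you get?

diminished fifth

D♯7b5 is spelled D♯-F𝄪-A-C♯.
3rd = F𝄪; 7th = C♯.
5 letter names make it a fifth; at 6 semitones (a half step narrower than perfect) the quality is diminished.
That tritone between 3rd and 7th is what gives the dominant seventh its pull toward resolution.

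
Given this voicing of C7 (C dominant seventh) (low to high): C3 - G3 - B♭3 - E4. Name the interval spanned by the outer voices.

major tenth

The outer voices are C3 and E4.
From C to E is 16 semitones, exactly the major tenth.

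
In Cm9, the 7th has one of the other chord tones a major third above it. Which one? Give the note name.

Spelling the chord: C, Eb, G, Bb, D.
The 7th is Bb. A major third above Bb is D.
D is the chord's 9th.

D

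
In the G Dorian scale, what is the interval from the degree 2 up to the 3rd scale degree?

Spelling the G Dorian scale: G A Bb C D E F.
The degree 2 is A and the degree 3 is Bb.
From A to Bb: 1 semitone over a second = minor.

m2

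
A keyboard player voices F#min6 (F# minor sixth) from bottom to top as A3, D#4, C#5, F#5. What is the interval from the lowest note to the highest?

The outer voices are A3 and F#5.
Counting 13 letters and 21 half steps from A gives a major thirteenth.

major 13th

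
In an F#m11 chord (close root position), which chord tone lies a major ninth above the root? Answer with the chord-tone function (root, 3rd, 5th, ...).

F#m11 is spelled F#-A-C#-E-G#-B.
The root is F#. A major ninth above F# is G#.
G# is the chord's 9th.

9th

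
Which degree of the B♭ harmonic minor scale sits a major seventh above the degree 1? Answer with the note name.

The scale is B♭ C D♭ E♭ F G♭ A.
The degree 1 is B♭; a major seventh above that is A — scale degree 7.

A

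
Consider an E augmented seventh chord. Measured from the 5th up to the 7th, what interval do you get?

The chord tones of E7#5 are E-G#-B#-D.
That puts B# below D.
B# up to D is 2 semitones, a whole step narrower than a major third, so the interval is diminished.

diminished third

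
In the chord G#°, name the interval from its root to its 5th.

diminished fifth

G#dim is spelled G#-B-D.
So we need the interval from G# up to D.
5 letter names make it a fifth; at 6 semitones (a half step narrower than perfect) the quality is diminished.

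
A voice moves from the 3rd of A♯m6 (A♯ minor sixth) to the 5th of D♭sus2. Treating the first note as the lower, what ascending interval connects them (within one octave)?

The 3rd of A♯m6 (A♯ minor sixth) is C♯; the 5th of D♭sus2 is A♭.
C♯ up to A♭ is 7 semitones, a whole step narrower than a major sixth, so the interval is diminished.

diminished sixth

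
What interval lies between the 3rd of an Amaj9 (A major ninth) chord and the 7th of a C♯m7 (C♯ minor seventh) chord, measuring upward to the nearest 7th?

The 3rd of Amaj9 (A major ninth) is C♯; the 7th of C♯m7 (C♯ minor seventh) is B.
From C♯ to B: 10 semitones over a seventh = minor.

minor seventh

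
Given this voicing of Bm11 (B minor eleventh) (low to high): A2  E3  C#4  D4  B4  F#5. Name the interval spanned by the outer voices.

major 20th

The outer voices are A2 and F#5.
A up to F# spans 20 letter names and 33 semitones — a major 20th.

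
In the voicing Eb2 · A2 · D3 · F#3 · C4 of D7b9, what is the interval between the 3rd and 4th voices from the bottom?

Those voices are D3 and F#3.
Counting 3 letters and 4 half steps from D gives a major third.

major third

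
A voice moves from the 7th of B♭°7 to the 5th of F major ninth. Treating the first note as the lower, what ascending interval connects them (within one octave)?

augmented third

The 7th of B♭°7 is A𝄫; the 5th of F major ninth is C.
3 letter names make it a third; at 5 semitones (a half step wider than major) the quality is augmented.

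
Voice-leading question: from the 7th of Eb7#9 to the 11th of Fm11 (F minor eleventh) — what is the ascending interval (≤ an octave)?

major sixth

The 7th of Eb7#9 is Db; the 11th of Fm11 (F minor eleventh) is Bb.
From Db to Bb is 9 semitones, exactly the major sixth.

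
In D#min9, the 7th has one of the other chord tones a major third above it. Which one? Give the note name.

E#

D#min9: D#–F#–A#–C#–E#.
The 7th is C#. A major third above C# is E#.
E# is the chord's 9th.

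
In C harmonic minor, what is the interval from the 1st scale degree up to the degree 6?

minor sixth

C harmonic minor: C D Eb F G Ab B.
That puts C below Ab.
From C to Ab: 8 semitones over a sixth = minor.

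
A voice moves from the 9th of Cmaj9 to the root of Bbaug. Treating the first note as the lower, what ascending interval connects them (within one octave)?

minor sixth

The 9th of Cmaj9 is D; the root of Bbaug is Bb.
From D to Bb: 8 semitones over a sixth = minor.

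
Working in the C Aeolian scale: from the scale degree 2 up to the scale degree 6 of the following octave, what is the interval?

diminished 12th

Spelling the C Aeolian scale: C D E♭ F G A♭ B♭.
Scale degree 2 = D; 6th degree (up an octave) = A♭.
From D to A♭: 18 semitones over a twelfth = diminished.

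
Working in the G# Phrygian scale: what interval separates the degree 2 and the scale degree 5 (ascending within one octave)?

The scale runs G# A B C# D# E F#.
So we need the interval from A up to D#.
4 letter names make it a fourth; at 6 semitones (a half step wider than perfect) the quality is augmented.

augmented fourth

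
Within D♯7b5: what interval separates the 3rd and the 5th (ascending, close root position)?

The chord tones of D♯ dominant seventh flat five are D♯–F𝄪–A–C♯.
3rd = F𝄪; 5th = A.
3 letter names make it a third; at 2 semitones (a whole step narrower than major) the quality is diminished.

diminished third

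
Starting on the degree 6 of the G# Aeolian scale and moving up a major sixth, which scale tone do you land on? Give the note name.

C#

The scale is G# A# B C# D# E F#.
The degree 6 is E; a major sixth above that is C# — scale degree 4.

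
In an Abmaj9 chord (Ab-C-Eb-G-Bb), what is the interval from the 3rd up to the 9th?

So we need the interval from C up to Bb.
From C to Bb: 10 semitones over a seventh = minor.

m7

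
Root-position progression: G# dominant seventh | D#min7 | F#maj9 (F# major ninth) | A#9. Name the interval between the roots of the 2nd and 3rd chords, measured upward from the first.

minor third

The roots are D# and F#.
D# up to F# is 3 semitones, a half step narrower than a major third, so the interval is minor.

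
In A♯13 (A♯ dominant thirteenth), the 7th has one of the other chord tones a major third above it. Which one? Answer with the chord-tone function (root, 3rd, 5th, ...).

Spelling the chord: A♯ C𝄪 E♯ G♯ B♯ F𝄪.
The 7th is G♯. A major third above G♯ is B♯.
B♯ is the chord's 9th.

9th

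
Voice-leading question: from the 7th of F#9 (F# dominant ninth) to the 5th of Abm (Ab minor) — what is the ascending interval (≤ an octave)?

diminished 8th

The 7th of F#9 (F# dominant ninth) is E; the 5th of Abm (Ab minor) is Eb.
E up to Eb is 11 semitones, a half step narrower than a perfect octave, so the interval is diminished.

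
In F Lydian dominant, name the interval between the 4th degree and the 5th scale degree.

The scale runs F G A B C D Eb.
That puts B below C.
2 letter names make it a second; at 1 semitone (a half step narrower than major) the quality is minor.

minor second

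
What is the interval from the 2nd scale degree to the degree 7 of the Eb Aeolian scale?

minor 6th

Eb natural minor: Eb F Gb Ab Bb Cb Db.
That puts F below Db.
F up to Db is 8 semitones, a half step narrower than a major sixth, so the interval is minor.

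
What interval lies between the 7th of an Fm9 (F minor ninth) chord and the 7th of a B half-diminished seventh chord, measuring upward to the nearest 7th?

Fm9 (F minor ninth) has Eb as its 7th, and B half-diminished seventh has A as its 7th.
From Eb to A: 6 semitones over a fourth = augmented.

augmented fourth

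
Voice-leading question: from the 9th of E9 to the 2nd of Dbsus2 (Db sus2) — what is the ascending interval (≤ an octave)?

diminished seventh

The 9th of E9 is F#; the 2nd of Dbsus2 (Db sus2) is Eb.
F# up to Eb is 9 semitones, a whole step narrower than a major seventh, so the interval is diminished.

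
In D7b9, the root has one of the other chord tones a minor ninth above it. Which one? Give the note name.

Eb

Spelling the chord: D–F#–A–C–Eb.
The root is D. A minor ninth above D is Eb.
Eb is the chord's 9th.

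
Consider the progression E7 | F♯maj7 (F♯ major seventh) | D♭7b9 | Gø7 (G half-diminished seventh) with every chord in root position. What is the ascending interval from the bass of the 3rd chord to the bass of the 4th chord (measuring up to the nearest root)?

The roots are D♭ and G.
4 letter names make it a fourth; at 6 semitones (a half step wider than perfect) the quality is augmented.

augmented fourth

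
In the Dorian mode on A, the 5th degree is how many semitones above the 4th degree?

2

The scale is A B C D E F♯ G.
D up to E is a major second — 2 semitones.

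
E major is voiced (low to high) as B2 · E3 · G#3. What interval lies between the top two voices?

major third

Those voices are E3 and G#3.
Counting 3 letters and 4 half steps from E gives a major third.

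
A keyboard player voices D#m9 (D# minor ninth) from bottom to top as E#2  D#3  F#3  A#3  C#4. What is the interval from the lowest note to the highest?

m13

The outer voices are E#2 and C#4.
13 letter names make it a thirteenth; at 20 semitones (a half step narrower than major) the quality is minor.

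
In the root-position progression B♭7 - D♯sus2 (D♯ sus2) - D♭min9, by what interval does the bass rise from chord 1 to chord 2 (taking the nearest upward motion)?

augmented third

The roots are B♭ and D♯.
From B♭ to D♯: 5 semitones over a third = augmented.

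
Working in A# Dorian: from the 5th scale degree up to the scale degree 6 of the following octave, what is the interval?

major 9th

A# dorian: A# B# C# D# E# F## G#.
That puts E# below F##.
From E# to F## is 14 semitones, exactly the major ninth.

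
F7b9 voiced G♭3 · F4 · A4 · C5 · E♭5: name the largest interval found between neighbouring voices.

major 7th

Adjacent intervals: G♭3→F4 = major seventh; F4→A4 = major third; A4→C5 = minor third; C5→E♭5 = minor third.
The largest is G♭3 to F4, a major seventh (11 semitones).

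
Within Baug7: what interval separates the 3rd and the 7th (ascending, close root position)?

B+7: B D# F## A.
That puts D# below A.
5 letter names make it a fifth; at 6 semitones (a half step narrower than perfect) the quality is diminished.

d5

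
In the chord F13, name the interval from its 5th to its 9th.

F13 is spelled F–A–C–E♭–G–D.
5th = C; 9th = G.
From C to G is 7 semitones, exactly the perfect fifth.

perfect 5th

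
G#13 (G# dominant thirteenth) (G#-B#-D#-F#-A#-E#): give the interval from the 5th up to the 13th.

major 9th

The 5th is D# and the 13th is E#.
From D# to E# is 14 semitones, exactly the major ninth.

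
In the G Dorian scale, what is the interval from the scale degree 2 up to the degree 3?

G dorian: G A Bb C D E F.
The scale degree 2 is A and the 3rd scale degree is Bb.
2 letter names make it a second; at 1 semitone (a half step narrower than major) the quality is minor.

minor second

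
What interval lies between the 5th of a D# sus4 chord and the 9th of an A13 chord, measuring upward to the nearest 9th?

The 5th of D# sus4 is A#; the 9th of A13 is B.
A# up to B is 1 semitone, a half step narrower than a major second, so the interval is minor.

minor second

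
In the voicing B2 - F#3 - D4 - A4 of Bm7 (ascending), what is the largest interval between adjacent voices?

minor 6th

Adjacent intervals: B2→F#3 = perfect fifth; F#3→D4 = minor sixth; D4→A4 = perfect fifth.
The largest is F#3 to D4, a minor sixth (8 semitones).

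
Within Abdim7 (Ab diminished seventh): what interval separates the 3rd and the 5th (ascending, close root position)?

The chord tones of Ab°7 (Ab diminished seventh) are Ab, Cb, Ebb, Gbb.
So we need the interval from Cb up to Ebb.
From Cb to Ebb: 3 semitones over a third = minor.

minor 3rd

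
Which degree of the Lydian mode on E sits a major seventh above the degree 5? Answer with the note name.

The scale is E F# G# A# B C# D#.
The degree 5 is B; a major seventh above that is A# — scale degree 4.

A#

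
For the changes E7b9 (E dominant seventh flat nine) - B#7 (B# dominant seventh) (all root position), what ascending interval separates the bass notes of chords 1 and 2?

augmented 5th

The roots are E and B#.
From E to B#: 8 semitones over a fifth = augmented.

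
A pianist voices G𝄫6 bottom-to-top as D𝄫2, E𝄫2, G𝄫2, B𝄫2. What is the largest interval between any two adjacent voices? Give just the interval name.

M3

Adjacent intervals: D𝄫2→E𝄫2 = major second; E𝄫2→G𝄫2 = minor third; G𝄫2→B𝄫2 = major third.
The largest is G𝄫2 to B𝄫2, a major third (4 semitones).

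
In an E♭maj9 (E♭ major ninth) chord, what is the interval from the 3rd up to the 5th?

The chord tones of E♭maj9 (E♭ major ninth) are E♭, G, B♭, D, F.
The 3rd is G and the 5th is B♭.
G up to B♭ is 3 semitones, a half step narrower than a major third, so the interval is minor.

minor third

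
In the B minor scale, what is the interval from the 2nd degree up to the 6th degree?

diminished fifth

Spelling the B minor scale: B C♯ D E F♯ G A.
That puts C♯ below G.
C♯ up to G is 6 semitones, a half step narrower than a perfect fifth, so the interval is diminished.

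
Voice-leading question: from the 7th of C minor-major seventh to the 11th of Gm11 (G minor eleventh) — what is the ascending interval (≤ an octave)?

minor second

The 7th of C minor-major seventh is B; the 11th of Gm11 (G minor eleventh) is C.
2 letter names make it a second; at 1 semitone (a half step narrower than major) the quality is minor.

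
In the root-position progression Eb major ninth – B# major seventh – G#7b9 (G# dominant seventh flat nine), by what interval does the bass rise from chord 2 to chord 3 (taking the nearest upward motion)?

The roots are B# and G#.
6 letter names make it a sixth; at 8 semitones (a half step narrower than major) the quality is minor.

minor sixth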